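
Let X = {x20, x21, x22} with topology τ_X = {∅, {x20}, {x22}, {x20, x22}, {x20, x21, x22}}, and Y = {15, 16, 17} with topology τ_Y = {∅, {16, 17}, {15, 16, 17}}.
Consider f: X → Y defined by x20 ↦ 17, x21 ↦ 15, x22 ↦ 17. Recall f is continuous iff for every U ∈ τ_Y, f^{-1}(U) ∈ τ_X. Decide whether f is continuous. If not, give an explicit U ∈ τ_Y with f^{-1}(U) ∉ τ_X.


f IS continuous.

Compute f^{-1}(U) for each U ∈ τ_Y:
  U = ∅: f^{-1}(U) = ∅ ∈ τ_X ✓.
  U = {16, 17}: f^{-1}(U) = {x20, x22} ∈ τ_X ✓.
  U = {15, 16, 17}: f^{-1}(U) = {x20, x21, x22} ∈ τ_X ✓.
Every preimage lies in τ_X, so f IS continuous.


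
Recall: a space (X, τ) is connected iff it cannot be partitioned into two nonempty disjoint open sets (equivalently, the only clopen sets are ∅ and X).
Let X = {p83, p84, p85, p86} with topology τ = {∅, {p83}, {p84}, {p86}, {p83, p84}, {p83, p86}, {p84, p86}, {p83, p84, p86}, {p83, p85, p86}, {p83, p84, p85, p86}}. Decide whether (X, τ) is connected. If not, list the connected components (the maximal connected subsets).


(X, τ) is disconnected; components = [{p84}, {p83, p85, p86}].

Find clopen sets (U ∈ τ with X ∖ U ∈ τ):
  U = ∅, X ∖ U = {p83, p84, p85, p86} — both open, so U is clopen.
  U = {p84}, X ∖ U = {p83, p85, p86} — both open, so U is clopen.
  U = {p83, p85, p86}, X ∖ U = {p84} — both open, so U is clopen.
  U = {p83, p84, p85, p86}, X ∖ U = ∅ — both open, so U is clopen.
Nontrivial clopen(s) exist: e.g. {p83, p85, p86}. So (X, τ) is disconnected.
Compute connected components by grouping points that agree on all clopens:
  component: {p84}
  component: {p83, p85, p86}


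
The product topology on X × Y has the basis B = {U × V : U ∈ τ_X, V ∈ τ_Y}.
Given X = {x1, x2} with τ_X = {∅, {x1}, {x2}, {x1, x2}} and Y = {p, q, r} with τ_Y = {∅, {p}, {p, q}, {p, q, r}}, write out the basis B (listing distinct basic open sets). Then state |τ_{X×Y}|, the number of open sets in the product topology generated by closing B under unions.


Basis B = {∅ × ∅, {x1} × {p}, {x2} × {p}, {x1} × {p, q}, {x1, x2} × {p}, {x2} × {p, q}, {x1} × {p, q, r}, {x2} × {p, q, r}, {x1, x2} × {p, q}, {x1, x2} × {p, q, r}}; |τ_{X×Y}| = 16.

Enumerate products U × V with U ∈ τ_X, V ∈ τ_Y (deduplicated):
  ∅ × ∅ = {} (∅)
  {x1} × {p} = {(x1,p)}
  {x2} × {p} = {(x2,p)}
  {x1} × {p, q} = {(x1,p), (x1,q)}
  {x1, x2} × {p} = {(x1,p), (x2,p)}
  {x2} × {p, q} = {(x2,p), (x2,q)}
  {x1} × {p, q, r} = {(x1,p), (x1,q), (x1,r)}
  {x2} × {p, q, r} = {(x2,p), (x2,q), (x2,r)}
  {x1, x2} × {p, q} = {(x1,p), (x1,q), (x2,p), (x2,q)}
  {x1, x2} × {p, q, r} = {(x1,p), (x1,q), (x1,r), (x2,p), (x2,q), (x2,r)}
These 10 distinct sets form the basis B.
Close under arbitrary unions to get τ_{X×Y}; counting gives |τ_{X×Y}| = 16.


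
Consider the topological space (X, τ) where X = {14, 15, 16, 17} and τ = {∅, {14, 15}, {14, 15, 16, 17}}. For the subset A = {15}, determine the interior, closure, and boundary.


int(A) = ∅, cl(A) = {14, 15, 16, 17}, ∂A = {14, 15, 16, 17}.

Closed sets in (X, τ) are complements of opens:
  closed(X, τ) = {∅, {16, 17}, {14, 15, 16, 17}}.
int(A) = ⋃ {U ∈ τ : U ⊆ A}. Opens contained in A: ∅.
Taking the union of these: int(A) = ∅.
cl(A) = ⋂ {C closed : A ⊆ C}. Closed sets containing A: {14, 15, 16, 17}.
Intersecting these: cl(A) = {14, 15, 16, 17}.
∂A = cl(A) ∖ int(A) = {14, 15, 16, 17} ∖ ∅ = {14, 15, 16, 17}.


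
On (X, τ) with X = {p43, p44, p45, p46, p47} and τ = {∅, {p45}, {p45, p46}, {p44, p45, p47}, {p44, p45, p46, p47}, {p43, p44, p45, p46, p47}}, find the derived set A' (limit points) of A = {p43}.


A' = ∅

For each x ∈ X, list the open sets U ∈ τ with x ∈ U, then check whether U ∩ (A ∖ {x}) ≠ ∅ for every such U.
  x = p43: open {p43, p44, p45, p46, p47} ∋ x has {p43, p44, p45, p46, p47} ∩ (A ∖ {p43}) = ∅, so x is NOT a limit point.
  x = p44: open {p44, p45, p47} ∋ x has {p44, p45, p47} ∩ (A ∖ {p44}) = ∅, so x is NOT a limit point.
  x = p45: open {p45} ∋ x has {p45} ∩ (A ∖ {p45}) = ∅, so x is NOT a limit point.
  x = p46: open {p45, p46} ∋ x has {p45, p46} ∩ (A ∖ {p46}) = ∅, so x is NOT a limit point.
  x = p47: open {p44, p45, p47} ∋ x has {p44, p45, p47} ∩ (A ∖ {p47}) = ∅, so x is NOT a limit point.
Collecting: A' = ∅.


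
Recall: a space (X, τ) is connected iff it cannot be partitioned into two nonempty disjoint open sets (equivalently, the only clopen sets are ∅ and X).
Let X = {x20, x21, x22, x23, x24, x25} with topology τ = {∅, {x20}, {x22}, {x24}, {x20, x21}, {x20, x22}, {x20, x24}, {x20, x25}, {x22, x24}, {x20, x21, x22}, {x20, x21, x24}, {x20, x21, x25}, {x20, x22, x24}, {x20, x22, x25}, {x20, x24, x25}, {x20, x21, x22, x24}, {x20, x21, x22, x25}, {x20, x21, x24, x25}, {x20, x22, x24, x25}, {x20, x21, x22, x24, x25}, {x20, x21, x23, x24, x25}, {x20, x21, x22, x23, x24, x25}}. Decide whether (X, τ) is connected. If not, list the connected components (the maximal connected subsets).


(X, τ) is disconnected; components = [{x22}, {x20, x21, x23, x24, x25}].

Find clopen sets (U ∈ τ with X ∖ U ∈ τ):
  U = ∅, X ∖ U = {x20, x21, x22, x23, x24, x25} — both open, so U is clopen.
  U = {x22}, X ∖ U = {x20, x21, x23, x24, x25} — both open, so U is clopen.
  U = {x20, x21, x23, x24, x25}, X ∖ U = {x22} — both open, so U is clopen.
  U = {x20, x21, x22, x23, x24, x25}, X ∖ U = ∅ — both open, so U is clopen.
Nontrivial clopen(s) exist: e.g. {x22}. So (X, τ) is disconnected.
Compute connected components by grouping points that agree on all clopens:
  component: {x22}
  component: {x20, x21, x23, x24, x25}


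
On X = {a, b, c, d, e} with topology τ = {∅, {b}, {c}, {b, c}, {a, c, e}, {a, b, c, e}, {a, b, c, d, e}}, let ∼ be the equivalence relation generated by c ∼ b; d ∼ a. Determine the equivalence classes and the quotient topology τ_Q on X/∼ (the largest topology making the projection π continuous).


X/∼ = {[a=d], [b=c], [e]}; |τ_Q| = 3.

Equivalence classes: [a=d], [b=c], [e].
Quotient map π: X → X/∼ sends a ↦ [a=d], b ↦ [b=c], c ↦ [b=c], d ↦ [a=d], e ↦ [e].
For each subset V ⊆ X/∼, compute π^{-1}(V) ⊆ X and check whether π^{-1}(V) ∈ τ. V is open in τ_Q iff π^{-1}(V) ∈ τ.
  V = {}: π^{-1}(V) = ∅ ∈ τ ✓.
  V = {[a=d]}: π^{-1}(V) = {a, d} ∉ τ ✗.
  V = {[b=c]}: π^{-1}(V) = {b, c} ∈ τ ✓.
  V = {[a=d], [b=c]}: π^{-1}(V) = {a, b, c, d} ∉ τ ✗.
  V = {[e]}: π^{-1}(V) = {e} ∉ τ ✗.
  V = {[a=d], [e]}: π^{-1}(V) = {a, d, e} ∉ τ ✗.
  V = {[b=c], [e]}: π^{-1}(V) = {b, c, e} ∉ τ ✗.
  V = {[a=d], [b=c], [e]}: π^{-1}(V) = {a, b, c, d, e} ∈ τ ✓.
Open sets in the quotient: τ_Q = {{}, {[b=c]}, {[a=d], [b=c], [e]}} (3 elements).


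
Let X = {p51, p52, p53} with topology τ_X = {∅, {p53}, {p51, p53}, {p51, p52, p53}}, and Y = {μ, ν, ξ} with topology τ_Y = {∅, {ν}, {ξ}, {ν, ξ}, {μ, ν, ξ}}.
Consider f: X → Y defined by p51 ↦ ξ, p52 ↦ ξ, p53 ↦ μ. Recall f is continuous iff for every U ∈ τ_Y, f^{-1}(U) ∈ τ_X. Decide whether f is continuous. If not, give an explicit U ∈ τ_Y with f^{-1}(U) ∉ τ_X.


f is NOT continuous.

Compute f^{-1}(U) for each U ∈ τ_Y:
  U = ∅: f^{-1}(U) = ∅ ∈ τ_X ✓.
  U = {ν}: f^{-1}(U) = ∅ ∈ τ_X ✓.
  U = {ξ}: f^{-1}(U) = {p51, p52} ∉ τ_X ✗.
  U = {ν, ξ}: f^{-1}(U) = {p51, p52} ∉ τ_X ✗.
  U = {μ, ν, ξ}: f^{-1}(U) = {p51, p52, p53} ∈ τ_X ✓.
Found U = {ξ} with f^{-1}(U) = {p51, p52} not in τ_X. Therefore f is NOT continuous.


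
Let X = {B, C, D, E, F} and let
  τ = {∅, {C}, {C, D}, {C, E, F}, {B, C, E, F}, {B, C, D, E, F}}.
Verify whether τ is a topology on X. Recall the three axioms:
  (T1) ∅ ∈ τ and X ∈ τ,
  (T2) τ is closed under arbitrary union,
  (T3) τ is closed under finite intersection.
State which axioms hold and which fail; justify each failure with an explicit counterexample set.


τ is NOT a topology on X.

Axiom (T1): ∅ ∈ τ? Yes; X ∈ τ? Yes.
Axiom (T2/T3): check pairwise unions and intersections of members of τ.
Counterexample for (T2): {C, D} ∪ {C, E, F} = {C, D, E, F} ∉ τ. Therefore τ is NOT a topology.


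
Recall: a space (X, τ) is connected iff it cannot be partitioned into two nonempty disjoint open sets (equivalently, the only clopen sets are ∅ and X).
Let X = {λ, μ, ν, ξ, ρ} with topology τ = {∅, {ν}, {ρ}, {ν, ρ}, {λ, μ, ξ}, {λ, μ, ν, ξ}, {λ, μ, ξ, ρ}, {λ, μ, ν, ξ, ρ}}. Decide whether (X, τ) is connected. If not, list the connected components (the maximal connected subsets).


(X, τ) is disconnected; components = [{ν}, {ρ}, {λ, μ, ξ}].

Find clopen sets (U ∈ τ with X ∖ U ∈ τ):
  U = ∅, X ∖ U = {λ, μ, ν, ξ, ρ} — both open, so U is clopen.
  U = {ν}, X ∖ U = {λ, μ, ξ, ρ} — both open, so U is clopen.
  U = {ρ}, X ∖ U = {λ, μ, ν, ξ} — both open, so U is clopen.
  U = {ν, ρ}, X ∖ U = {λ, μ, ξ} — both open, so U is clopen.
  U = {λ, μ, ξ}, X ∖ U = {ν, ρ} — both open, so U is clopen.
  U = {λ, μ, ν, ξ}, X ∖ U = {ρ} — both open, so U is clopen.
  U = {λ, μ, ξ, ρ}, X ∖ U = {ν} — both open, so U is clopen.
  U = {λ, μ, ν, ξ, ρ}, X ∖ U = ∅ — both open, so U is clopen.
Nontrivial clopen(s) exist: e.g. {λ, μ, ξ, ρ}. So (X, τ) is disconnected.
Compute connected components by grouping points that agree on all clopens:
  component: {ν}
  component: {ρ}
  component: {λ, μ, ξ}


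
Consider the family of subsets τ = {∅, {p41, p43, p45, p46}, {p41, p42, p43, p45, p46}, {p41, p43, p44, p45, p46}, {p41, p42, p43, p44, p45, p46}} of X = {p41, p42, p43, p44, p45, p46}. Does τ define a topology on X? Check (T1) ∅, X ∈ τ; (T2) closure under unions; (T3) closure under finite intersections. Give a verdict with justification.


τ IS a topology on X.

Axiom (T1): ∅ ∈ τ? Yes; X ∈ τ? Yes.
Axiom (T2/T3): check pairwise unions and intersections of members of τ.
All pairwise intersections and unions checked — each lies in τ. Therefore τ satisfies (T1), (T2), (T3): it IS a topology on X.


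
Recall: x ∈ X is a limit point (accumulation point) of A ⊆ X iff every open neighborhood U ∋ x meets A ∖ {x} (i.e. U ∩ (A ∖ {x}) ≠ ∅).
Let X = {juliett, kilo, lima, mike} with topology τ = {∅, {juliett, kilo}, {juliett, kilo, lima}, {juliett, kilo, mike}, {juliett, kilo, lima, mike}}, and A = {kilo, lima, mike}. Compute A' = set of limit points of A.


A' = {juliett, lima, mike}

For each x ∈ X, list the open sets U ∈ τ with x ∈ U, then check whether U ∩ (A ∖ {x}) ≠ ∅ for every such U.
  x = juliett: opens ∋ x are {juliett, kilo}, {juliett, kilo, lima}, {juliett, kilo, mike}, {juliett, kilo, lima, mike}; each meets A ∖ {juliett}, so x IS a limit point.
  x = kilo: open {juliett, kilo} ∋ x has {juliett, kilo} ∩ (A ∖ {kilo}) = ∅, so x is NOT a limit point.
  x = lima: opens ∋ x are {juliett, kilo, lima}, {juliett, kilo, lima, mike}; each meets A ∖ {lima}, so x IS a limit point.
  x = mike: opens ∋ x are {juliett, kilo, mike}, {juliett, kilo, lima, mike}; each meets A ∖ {mike}, so x IS a limit point.
Collecting: A' = {juliett, lima, mike}.


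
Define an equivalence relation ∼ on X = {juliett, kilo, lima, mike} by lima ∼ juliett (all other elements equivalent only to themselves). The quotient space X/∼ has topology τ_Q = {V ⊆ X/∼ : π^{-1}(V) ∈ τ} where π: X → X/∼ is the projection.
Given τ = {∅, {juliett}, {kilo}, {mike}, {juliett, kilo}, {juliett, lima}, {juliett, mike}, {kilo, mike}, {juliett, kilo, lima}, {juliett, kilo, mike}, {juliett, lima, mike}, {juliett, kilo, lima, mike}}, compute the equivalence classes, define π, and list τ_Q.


X/∼ = {[juliett=lima], [kilo], [mike]}; |τ_Q| = 8.

Equivalence classes: [juliett=lima], [kilo], [mike].
Quotient map π: X → X/∼ sends juliett ↦ [juliett=lima], kilo ↦ [kilo], lima ↦ [juliett=lima], mike ↦ [mike].
For each subset V ⊆ X/∼, compute π^{-1}(V) ⊆ X and check whether π^{-1}(V) ∈ τ. V is open in τ_Q iff π^{-1}(V) ∈ τ.
  V = {}: π^{-1}(V) = ∅ ∈ τ ✓.
  V = {[juliett=lima]}: π^{-1}(V) = {juliett, lima} ∈ τ ✓.
  V = {[kilo]}: π^{-1}(V) = {kilo} ∈ τ ✓.
  V = {[juliett=lima], [kilo]}: π^{-1}(V) = {juliett, kilo, lima} ∈ τ ✓.
  V = {[mike]}: π^{-1}(V) = {mike} ∈ τ ✓.
  V = {[juliett=lima], [mike]}: π^{-1}(V) = {juliett, lima, mike} ∈ τ ✓.
  V = {[kilo], [mike]}: π^{-1}(V) = {kilo, mike} ∈ τ ✓.
  V = {[juliett=lima], [kilo], [mike]}: π^{-1}(V) = {juliett, kilo, lima, mike} ∈ τ ✓.
Open sets in the quotient: τ_Q = {{}, {[juliett=lima]}, {[kilo]}, {[juliett=lima], [kilo]}, {[mike]}, {[juliett=lima], [mike]}, {[kilo], [mike]}, {[juliett=lima], [kilo], [mike]}} (8 elements).


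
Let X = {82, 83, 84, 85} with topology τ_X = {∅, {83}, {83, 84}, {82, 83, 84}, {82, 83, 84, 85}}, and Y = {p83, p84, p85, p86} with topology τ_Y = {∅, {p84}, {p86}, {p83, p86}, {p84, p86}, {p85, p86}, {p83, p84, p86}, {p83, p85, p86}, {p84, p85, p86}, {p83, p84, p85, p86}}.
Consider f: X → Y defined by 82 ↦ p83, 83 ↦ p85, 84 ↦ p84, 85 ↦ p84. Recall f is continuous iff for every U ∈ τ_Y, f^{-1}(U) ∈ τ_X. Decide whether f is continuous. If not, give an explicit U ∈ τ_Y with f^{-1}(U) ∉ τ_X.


f is NOT continuous.

Compute f^{-1}(U) for each U ∈ τ_Y:
  U = ∅: f^{-1}(U) = ∅ ∈ τ_X ✓.
  U = {p84}: f^{-1}(U) = {84, 85} ∉ τ_X ✗.
  U = {p86}: f^{-1}(U) = ∅ ∈ τ_X ✓.
  U = {p83, p86}: f^{-1}(U) = {82} ∉ τ_X ✗.
  U = {p84, p86}: f^{-1}(U) = {84, 85} ∉ τ_X ✗.
  U = {p85, p86}: f^{-1}(U) = {83} ∈ τ_X ✓.
  U = {p83, p84, p86}: f^{-1}(U) = {82, 84, 85} ∉ τ_X ✗.
  U = {p83, p85, p86}: f^{-1}(U) = {82, 83} ∉ τ_X ✗.
  U = {p84, p85, p86}: f^{-1}(U) = {83, 84, 85} ∉ τ_X ✗.
  U = {p83, p84, p85, p86}: f^{-1}(U) = {82, 83, 84, 85} ∈ τ_X ✓.
Found U = {p84} with f^{-1}(U) = {84, 85} not in τ_X. Therefore f is NOT continuous.


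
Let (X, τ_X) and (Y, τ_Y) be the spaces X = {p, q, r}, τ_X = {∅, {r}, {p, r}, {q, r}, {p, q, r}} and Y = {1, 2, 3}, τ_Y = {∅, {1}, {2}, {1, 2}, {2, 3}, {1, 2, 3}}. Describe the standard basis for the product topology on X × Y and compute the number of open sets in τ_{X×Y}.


Basis B = {∅ × ∅, {r} × {1}, {r} × {2}, {p, r} × {1}, {p, r} × {2}, {q, r} × {1}, {q, r} × {2}, {r} × {1, 2}, {r} × {2, 3}, {p, q, r} × {1}, {p, q, r} × {2}, {r} × {1, 2, 3}, {p, r} × {1, 2}, {p, r} × {2, 3}, {q, r} × {1, 2}, {q, r} × {2, 3}, {p, r} × {1, 2, 3}, {p, q, r} × {1, 2}, {p, q, r} × {2, 3}, {q, r} × {1, 2, 3}, {p, q, r} × {1, 2, 3}}; |τ_{X×Y}| = 70.

Enumerate products U × V with U ∈ τ_X, V ∈ τ_Y (deduplicated):
  ∅ × ∅ = {} (∅)
  {r} × {1} = {(r,1)}
  {r} × {2} = {(r,2)}
  {p, r} × {1} = {(p,1), (r,1)}
  {p, r} × {2} = {(p,2), (r,2)}
  {q, r} × {1} = {(q,1), (r,1)}
  {q, r} × {2} = {(q,2), (r,2)}
  {r} × {1, 2} = {(r,1), (r,2)}
  {r} × {2, 3} = {(r,2), (r,3)}
  {p, q, r} × {1} = {(p,1), (q,1), (r,1)}
  {p, q, r} × {2} = {(p,2), (q,2), (r,2)}
  {r} × {1, 2, 3} = {(r,1), (r,2), (r,3)}
  {p, r} × {1, 2} = {(p,1), (p,2), (r,1), (r,2)}
  {p, r} × {2, 3} = {(p,2), (p,3), (r,2), (r,3)}
  {q, r} × {1, 2} = {(q,1), (q,2), (r,1), (r,2)}
  {q, r} × {2, 3} = {(q,2), (q,3), (r,2), (r,3)}
  {p, r} × {1, 2, 3} = {(p,1), (p,2), (p,3), (r,1), (r,2), (r,3)}
  {p, q, r} × {1, 2} = {(p,1), (p,2), (q,1), (q,2), (r,1), (r,2)}
  {p, q, r} × {2, 3} = {(p,2), (p,3), (q,2), (q,3), (r,2), (r,3)}
  {q, r} × {1, 2, 3} = {(q,1), (q,2), (q,3), (r,1), (r,2), (r,3)}
  {p, q, r} × {1, 2, 3} = {(p,1), (p,2), (p,3), (q,1), (q,2), (q,3), (r,1), (r,2), (r,3)}
These 21 distinct sets form the basis B.
Close under arbitrary unions to get τ_{X×Y}; counting gives |τ_{X×Y}| = 70.


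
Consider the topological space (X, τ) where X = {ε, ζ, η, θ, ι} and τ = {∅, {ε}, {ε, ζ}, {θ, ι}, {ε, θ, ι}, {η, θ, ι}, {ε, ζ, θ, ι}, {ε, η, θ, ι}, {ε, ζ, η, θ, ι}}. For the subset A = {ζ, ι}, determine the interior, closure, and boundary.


int(A) = ∅, cl(A) = {ζ, η, θ, ι}, ∂A = {ζ, η, θ, ι}.

Closed sets in (X, τ) are complements of opens:
  closed(X, τ) = {∅, {ζ}, {η}, {ε, ζ}, {ζ, η}, {ε, ζ, η}, {η, θ, ι}, {ζ, η, θ, ι}, {ε, ζ, η, θ, ι}}.
int(A) = ⋃ {U ∈ τ : U ⊆ A}. Opens contained in A: ∅.
Taking the union of these: int(A) = ∅.
cl(A) = ⋂ {C closed : A ⊆ C}. Closed sets containing A: {ζ, η, θ, ι}, {ε, ζ, η, θ, ι}.
Intersecting these: cl(A) = {ζ, η, θ, ι}.
∂A = cl(A) ∖ int(A) = {ζ, η, θ, ι} ∖ ∅ = {ζ, η, θ, ι}.


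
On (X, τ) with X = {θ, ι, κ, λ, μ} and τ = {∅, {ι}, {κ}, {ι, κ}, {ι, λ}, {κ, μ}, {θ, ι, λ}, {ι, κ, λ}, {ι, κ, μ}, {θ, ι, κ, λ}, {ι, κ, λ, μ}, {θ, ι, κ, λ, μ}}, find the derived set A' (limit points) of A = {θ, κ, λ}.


A' = {θ, μ}

For each x ∈ X, list the open sets U ∈ τ with x ∈ U, then check whether U ∩ (A ∖ {x}) ≠ ∅ for every such U.
  x = θ: opens ∋ x are {θ, ι, λ}, {θ, ι, κ, λ}, {θ, ι, κ, λ, μ}; each meets A ∖ {θ}, so x IS a limit point.
  x = ι: open {ι} ∋ x has {ι} ∩ (A ∖ {ι}) = ∅, so x is NOT a limit point.
  x = κ: open {κ} ∋ x has {κ} ∩ (A ∖ {κ}) = ∅, so x is NOT a limit point.
  x = λ: open {ι, λ} ∋ x has {ι, λ} ∩ (A ∖ {λ}) = ∅, so x is NOT a limit point.
  x = μ: opens ∋ x are {κ, μ}, {ι, κ, μ}, {ι, κ, λ, μ}, {θ, ι, κ, λ, μ}; each meets A ∖ {μ}, so x IS a limit point.
Collecting: A' = {θ, μ}.


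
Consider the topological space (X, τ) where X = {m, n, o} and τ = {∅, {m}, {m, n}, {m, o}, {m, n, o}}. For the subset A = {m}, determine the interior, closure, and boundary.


int(A) = {m}, cl(A) = {m, n, o}, ∂A = {n, o}.

Closed sets in (X, τ) are complements of opens:
  closed(X, τ) = {∅, {n}, {o}, {n, o}, {m, n, o}}.
int(A) = ⋃ {U ∈ τ : U ⊆ A}. Opens contained in A: ∅, {m}.
Taking the union of these: int(A) = {m}.
cl(A) = ⋂ {C closed : A ⊆ C}. Closed sets containing A: {m, n, o}.
Intersecting these: cl(A) = {m, n, o}.
∂A = cl(A) ∖ int(A) = {m, n, o} ∖ {m} = {n, o}.


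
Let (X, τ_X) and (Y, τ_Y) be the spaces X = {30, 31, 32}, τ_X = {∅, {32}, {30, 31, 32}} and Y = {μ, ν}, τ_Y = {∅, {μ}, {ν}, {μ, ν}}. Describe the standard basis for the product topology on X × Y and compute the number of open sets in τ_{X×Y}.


Basis B = {∅ × ∅, {32} × {μ}, {32} × {ν}, {32} × {μ, ν}, {30, 31, 32} × {μ}, {30, 31, 32} × {ν}, {30, 31, 32} × {μ, ν}}; |τ_{X×Y}| = 9.

Enumerate products U × V with U ∈ τ_X, V ∈ τ_Y (deduplicated):
  ∅ × ∅ = {} (∅)
  {32} × {μ} = {(32,μ)}
  {32} × {ν} = {(32,ν)}
  {32} × {μ, ν} = {(32,μ), (32,ν)}
  {30, 31, 32} × {μ} = {(30,μ), (31,μ), (32,μ)}
  {30, 31, 32} × {ν} = {(30,ν), (31,ν), (32,ν)}
  {30, 31, 32} × {μ, ν} = {(30,μ), (30,ν), (31,μ), (31,ν), (32,μ), (32,ν)}
These 7 distinct sets form the basis B.
Close under arbitrary unions to get τ_{X×Y}; counting gives |τ_{X×Y}| = 9.


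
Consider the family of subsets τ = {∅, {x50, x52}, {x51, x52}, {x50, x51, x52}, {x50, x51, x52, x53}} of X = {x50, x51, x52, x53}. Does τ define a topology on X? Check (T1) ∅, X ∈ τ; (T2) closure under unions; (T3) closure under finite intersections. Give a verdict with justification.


τ is NOT a topology on X.

Axiom (T1): ∅ ∈ τ? Yes; X ∈ τ? Yes.
Axiom (T2/T3): check pairwise unions and intersections of members of τ.
Counterexample for (T3): {x50, x52} ∩ {x51, x52} = {x52} ∉ τ. Therefore τ is NOT a topology.


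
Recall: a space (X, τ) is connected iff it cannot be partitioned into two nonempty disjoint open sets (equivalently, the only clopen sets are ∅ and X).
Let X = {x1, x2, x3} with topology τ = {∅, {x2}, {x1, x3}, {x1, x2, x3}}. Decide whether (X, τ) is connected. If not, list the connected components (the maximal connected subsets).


(X, τ) is disconnected; components = [{x2}, {x1, x3}].

Find clopen sets (U ∈ τ with X ∖ U ∈ τ):
  U = ∅, X ∖ U = {x1, x2, x3} — both open, so U is clopen.
  U = {x2}, X ∖ U = {x1, x3} — both open, so U is clopen.
  U = {x1, x3}, X ∖ U = {x2} — both open, so U is clopen.
  U = {x1, x2, x3}, X ∖ U = ∅ — both open, so U is clopen.
Nontrivial clopen(s) exist: e.g. {x1, x3}. So (X, τ) is disconnected.
Compute connected components by grouping points that agree on all clopens:
  component: {x2}
  component: {x1, x3}


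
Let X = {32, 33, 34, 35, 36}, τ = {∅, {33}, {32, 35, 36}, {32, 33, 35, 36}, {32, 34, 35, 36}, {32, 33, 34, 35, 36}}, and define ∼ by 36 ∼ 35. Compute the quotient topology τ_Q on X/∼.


X/∼ = {[32], [33], [34], [35=36]}; |τ_Q| = 6.

Equivalence classes: [32], [33], [34], [35=36].
Quotient map π: X → X/∼ sends 32 ↦ [32], 33 ↦ [33], 34 ↦ [34], 35 ↦ [35=36], 36 ↦ [35=36].
For each subset V ⊆ X/∼, compute π^{-1}(V) ⊆ X and check whether π^{-1}(V) ∈ τ. V is open in τ_Q iff π^{-1}(V) ∈ τ.
  V = {}: π^{-1}(V) = ∅ ∈ τ ✓.
  V = {[32]}: π^{-1}(V) = {32} ∉ τ ✗.
  V = {[33]}: π^{-1}(V) = {33} ∈ τ ✓.
  V = {[32], [33]}: π^{-1}(V) = {32, 33} ∉ τ ✗.
  V = {[34]}: π^{-1}(V) = {34} ∉ τ ✗.
  V = {[32], [34]}: π^{-1}(V) = {32, 34} ∉ τ ✗.
  V = {[33], [34]}: π^{-1}(V) = {33, 34} ∉ τ ✗.
  V = {[32], [33], [34]}: π^{-1}(V) = {32, 33, 34} ∉ τ ✗.
  V = {[35=36]}: π^{-1}(V) = {35, 36} ∉ τ ✗.
  V = {[32], [35=36]}: π^{-1}(V) = {32, 35, 36} ∈ τ ✓.
  V = {[33], [35=36]}: π^{-1}(V) = {33, 35, 36} ∉ τ ✗.
  V = {[32], [33], [35=36]}: π^{-1}(V) = {32, 33, 35, 36} ∈ τ ✓.
  V = {[34], [35=36]}: π^{-1}(V) = {34, 35, 36} ∉ τ ✗.
  V = {[32], [34], [35=36]}: π^{-1}(V) = {32, 34, 35, 36} ∈ τ ✓.
  V = {[33], [34], [35=36]}: π^{-1}(V) = {33, 34, 35, 36} ∉ τ ✗.
  V = {[32], [33], [34], [35=36]}: π^{-1}(V) = {32, 33, 34, 35, 36} ∈ τ ✓.
Open sets in the quotient: τ_Q = {{}, {[33]}, {[32], [35=36]}, {[32], [33], [35=36]}, {[32], [34], [35=36]}, {[32], [33], [34], [35=36]}} (6 elements).


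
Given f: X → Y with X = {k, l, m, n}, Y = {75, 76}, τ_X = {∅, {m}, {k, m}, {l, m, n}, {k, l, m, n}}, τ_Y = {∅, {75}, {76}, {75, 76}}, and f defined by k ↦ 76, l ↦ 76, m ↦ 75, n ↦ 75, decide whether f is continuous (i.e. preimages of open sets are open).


f is NOT continuous.

Compute f^{-1}(U) for each U ∈ τ_Y:
  U = ∅: f^{-1}(U) = ∅ ∈ τ_X ✓.
  U = {75}: f^{-1}(U) = {m, n} ∉ τ_X ✗.
  U = {76}: f^{-1}(U) = {k, l} ∉ τ_X ✗.
  U = {75, 76}: f^{-1}(U) = {k, l, m, n} ∈ τ_X ✓.
Found U = {75} with f^{-1}(U) = {m, n} not in τ_X. Therefore f is NOT continuous.


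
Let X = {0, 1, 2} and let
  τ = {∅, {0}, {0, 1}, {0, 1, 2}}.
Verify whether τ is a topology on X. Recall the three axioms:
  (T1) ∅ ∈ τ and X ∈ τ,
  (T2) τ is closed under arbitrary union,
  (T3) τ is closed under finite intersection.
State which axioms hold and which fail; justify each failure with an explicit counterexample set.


τ IS a topology on X.

Axiom (T1): ∅ ∈ τ? Yes; X ∈ τ? Yes.
Axiom (T2/T3): check pairwise unions and intersections of members of τ.
All pairwise intersections and unions checked — each lies in τ. Therefore τ satisfies (T1), (T2), (T3): it IS a topology on X.


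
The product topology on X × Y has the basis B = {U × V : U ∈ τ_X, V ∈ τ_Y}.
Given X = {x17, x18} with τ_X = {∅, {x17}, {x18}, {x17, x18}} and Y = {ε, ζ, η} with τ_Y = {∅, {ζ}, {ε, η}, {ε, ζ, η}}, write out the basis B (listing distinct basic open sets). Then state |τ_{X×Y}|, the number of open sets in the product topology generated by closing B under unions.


Basis B = {∅ × ∅, {x17} × {ζ}, {x18} × {ζ}, {x17} × {ε, η}, {x17, x18} × {ζ}, {x18} × {ε, η}, {x17} × {ε, ζ, η}, {x18} × {ε, ζ, η}, {x17, x18} × {ε, η}, {x17, x18} × {ε, ζ, η}}; |τ_{X×Y}| = 16.

Enumerate products U × V with U ∈ τ_X, V ∈ τ_Y (deduplicated):
  ∅ × ∅ = {} (∅)
  {x17} × {ζ} = {(x17,ζ)}
  {x18} × {ζ} = {(x18,ζ)}
  {x17} × {ε, η} = {(x17,ε), (x17,η)}
  {x17, x18} × {ζ} = {(x17,ζ), (x18,ζ)}
  {x18} × {ε, η} = {(x18,ε), (x18,η)}
  {x17} × {ε, ζ, η} = {(x17,ε), (x17,ζ), (x17,η)}
  {x18} × {ε, ζ, η} = {(x18,ε), (x18,ζ), (x18,η)}
  {x17, x18} × {ε, η} = {(x17,ε), (x17,η), (x18,ε), (x18,η)}
  {x17, x18} × {ε, ζ, η} = {(x17,ε), (x17,ζ), (x17,η), (x18,ε), (x18,ζ), (x18,η)}
These 10 distinct sets form the basis B.
Close under arbitrary unions to get τ_{X×Y}; counting gives |τ_{X×Y}| = 16.


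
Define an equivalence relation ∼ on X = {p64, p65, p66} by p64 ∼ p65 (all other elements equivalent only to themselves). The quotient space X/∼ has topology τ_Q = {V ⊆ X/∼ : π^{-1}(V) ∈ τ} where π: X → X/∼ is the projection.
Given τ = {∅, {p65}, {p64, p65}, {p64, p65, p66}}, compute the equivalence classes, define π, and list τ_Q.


X/∼ = {[p64=p65], [p66]}; |τ_Q| = 3.

Equivalence classes: [p64=p65], [p66].
Quotient map π: X → X/∼ sends p64 ↦ [p64=p65], p65 ↦ [p64=p65], p66 ↦ [p66].
For each subset V ⊆ X/∼, compute π^{-1}(V) ⊆ X and check whether π^{-1}(V) ∈ τ. V is open in τ_Q iff π^{-1}(V) ∈ τ.
  V = {}: π^{-1}(V) = ∅ ∈ τ ✓.
  V = {[p64=p65]}: π^{-1}(V) = {p64, p65} ∈ τ ✓.
  V = {[p66]}: π^{-1}(V) = {p66} ∉ τ ✗.
  V = {[p64=p65], [p66]}: π^{-1}(V) = {p64, p65, p66} ∈ τ ✓.
Open sets in the quotient: τ_Q = {{}, {[p64=p65]}, {[p64=p65], [p66]}} (3 elements).


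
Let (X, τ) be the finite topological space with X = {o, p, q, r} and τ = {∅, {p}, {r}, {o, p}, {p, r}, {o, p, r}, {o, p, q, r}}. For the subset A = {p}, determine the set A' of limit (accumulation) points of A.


A' = {o, q}

For each x ∈ X, list the open sets U ∈ τ with x ∈ U, then check whether U ∩ (A ∖ {x}) ≠ ∅ for every such U.
  x = o: opens ∋ x are {o, p}, {o, p, r}, {o, p, q, r}; each meets A ∖ {o}, so x IS a limit point.
  x = p: open {p} ∋ x has {p} ∩ (A ∖ {p}) = ∅, so x is NOT a limit point.
  x = q: opens ∋ x are {o, p, q, r}; each meets A ∖ {q}, so x IS a limit point.
  x = r: open {r} ∋ x has {r} ∩ (A ∖ {r}) = ∅, so x is NOT a limit point.
Collecting: A' = {o, q}.


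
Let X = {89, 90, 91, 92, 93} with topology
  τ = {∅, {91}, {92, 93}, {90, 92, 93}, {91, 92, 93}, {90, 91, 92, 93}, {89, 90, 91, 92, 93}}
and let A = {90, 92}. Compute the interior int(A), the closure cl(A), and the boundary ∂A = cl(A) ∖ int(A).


int(A) = ∅, cl(A) = {89, 90, 92, 93}, ∂A = {89, 90, 92, 93}.

Closed sets in (X, τ) are complements of opens:
  closed(X, τ) = {∅, {89}, {89, 90}, {89, 91}, {89, 90, 91}, {89, 90, 92, 93}, {89, 90, 91, 92, 93}}.
int(A) = ⋃ {U ∈ τ : U ⊆ A}. Opens contained in A: ∅.
Taking the union of these: int(A) = ∅.
cl(A) = ⋂ {C closed : A ⊆ C}. Closed sets containing A: {89, 90, 92, 93}, {89, 90, 91, 92, 93}.
Intersecting these: cl(A) = {89, 90, 92, 93}.
∂A = cl(A) ∖ int(A) = {89, 90, 92, 93} ∖ ∅ = {89, 90, 92, 93}.


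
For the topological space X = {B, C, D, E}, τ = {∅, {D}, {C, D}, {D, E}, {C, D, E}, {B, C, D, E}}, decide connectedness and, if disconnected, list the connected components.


(X, τ) is connected.

Find clopen sets (U ∈ τ with X ∖ U ∈ τ):
  U = ∅, X ∖ U = {B, C, D, E} — both open, so U is clopen.
  U = {B, C, D, E}, X ∖ U = ∅ — both open, so U is clopen.
Only trivial clopens (∅ and X) exist, so (X, τ) is connected.
Compute connected components by grouping points that agree on all clopens:
  component: {B, C, D, E}


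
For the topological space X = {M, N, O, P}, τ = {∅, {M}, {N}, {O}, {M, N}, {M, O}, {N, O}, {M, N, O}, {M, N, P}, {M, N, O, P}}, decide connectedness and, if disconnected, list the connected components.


(X, τ) is disconnected; components = [{O}, {M, N, P}].

Find clopen sets (U ∈ τ with X ∖ U ∈ τ):
  U = ∅, X ∖ U = {M, N, O, P} — both open, so U is clopen.
  U = {O}, X ∖ U = {M, N, P} — both open, so U is clopen.
  U = {M, N, P}, X ∖ U = {O} — both open, so U is clopen.
  U = {M, N, O, P}, X ∖ U = ∅ — both open, so U is clopen.
Nontrivial clopen(s) exist: e.g. {O}. So (X, τ) is disconnected.
Compute connected components by grouping points that agree on all clopens:
  component: {O}
  component: {M, N, P}


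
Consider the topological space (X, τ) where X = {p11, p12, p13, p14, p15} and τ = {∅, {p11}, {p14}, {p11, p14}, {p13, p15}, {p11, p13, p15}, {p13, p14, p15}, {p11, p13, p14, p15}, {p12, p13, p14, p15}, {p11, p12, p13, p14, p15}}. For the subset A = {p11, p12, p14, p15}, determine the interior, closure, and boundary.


int(A) = {p11, p14}, cl(A) = {p11, p12, p13, p14, p15}, ∂A = {p12, p13, p15}.

Closed sets in (X, τ) are complements of opens:
  closed(X, τ) = {∅, {p11}, {p12}, {p11, p12}, {p12, p14}, {p11, p12, p14}, {p12, p13, p15}, {p11, p12, p13, p15}, {p12, p13, p14, p15}, {p11, p12, p13, p14, p15}}.
int(A) = ⋃ {U ∈ τ : U ⊆ A}. Opens contained in A: ∅, {p11}, {p14}, {p11, p14}.
Taking the union of these: int(A) = {p11, p14}.
cl(A) = ⋂ {C closed : A ⊆ C}. Closed sets containing A: {p11, p12, p13, p14, p15}.
Intersecting these: cl(A) = {p11, p12, p13, p14, p15}.
∂A = cl(A) ∖ int(A) = {p11, p12, p13, p14, p15} ∖ {p11, p14} = {p12, p13, p15}.


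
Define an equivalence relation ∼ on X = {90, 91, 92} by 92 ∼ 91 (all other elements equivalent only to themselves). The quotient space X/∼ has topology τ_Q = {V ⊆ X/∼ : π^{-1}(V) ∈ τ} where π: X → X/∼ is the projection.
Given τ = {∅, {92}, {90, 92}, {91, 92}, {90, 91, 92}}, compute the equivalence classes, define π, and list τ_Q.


X/∼ = {[90], [91=92]}; |τ_Q| = 3.

Equivalence classes: [90], [91=92].
Quotient map π: X → X/∼ sends 90 ↦ [90], 91 ↦ [91=92], 92 ↦ [91=92].
For each subset V ⊆ X/∼, compute π^{-1}(V) ⊆ X and check whether π^{-1}(V) ∈ τ. V is open in τ_Q iff π^{-1}(V) ∈ τ.
  V = {}: π^{-1}(V) = ∅ ∈ τ ✓.
  V = {[90]}: π^{-1}(V) = {90} ∉ τ ✗.
  V = {[91=92]}: π^{-1}(V) = {91, 92} ∈ τ ✓.
  V = {[90], [91=92]}: π^{-1}(V) = {90, 91, 92} ∈ τ ✓.
Open sets in the quotient: τ_Q = {{}, {[91=92]}, {[90], [91=92]}} (3 elements).


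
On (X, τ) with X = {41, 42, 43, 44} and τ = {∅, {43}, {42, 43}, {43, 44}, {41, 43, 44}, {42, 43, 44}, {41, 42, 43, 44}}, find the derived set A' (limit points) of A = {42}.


A' = ∅

For each x ∈ X, list the open sets U ∈ τ with x ∈ U, then check whether U ∩ (A ∖ {x}) ≠ ∅ for every such U.
  x = 41: open {41, 43, 44} ∋ x has {41, 43, 44} ∩ (A ∖ {41}) = ∅, so x is NOT a limit point.
  x = 42: open {42, 43} ∋ x has {42, 43} ∩ (A ∖ {42}) = ∅, so x is NOT a limit point.
  x = 43: open {43} ∋ x has {43} ∩ (A ∖ {43}) = ∅, so x is NOT a limit point.
  x = 44: open {43, 44} ∋ x has {43, 44} ∩ (A ∖ {44}) = ∅, so x is NOT a limit point.
Collecting: A' = ∅.


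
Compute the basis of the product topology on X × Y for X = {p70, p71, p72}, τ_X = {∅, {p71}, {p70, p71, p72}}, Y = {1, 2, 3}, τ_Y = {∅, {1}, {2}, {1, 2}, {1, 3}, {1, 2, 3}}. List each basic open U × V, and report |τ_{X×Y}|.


Basis B = {∅ × ∅, {p71} × {1}, {p71} × {2}, {p71} × {1, 2}, {p71} × {1, 3}, {p70, p71, p72} × {1}, {p70, p71, p72} × {2}, {p71} × {1, 2, 3}, {p70, p71, p72} × {1, 2}, {p70, p71, p72} × {1, 3}, {p70, p71, p72} × {1, 2, 3}}; |τ_{X×Y}| = 18.

Enumerate products U × V with U ∈ τ_X, V ∈ τ_Y (deduplicated):
  ∅ × ∅ = {} (∅)
  {p71} × {1} = {(p71,1)}
  {p71} × {2} = {(p71,2)}
  {p71} × {1, 2} = {(p71,1), (p71,2)}
  {p71} × {1, 3} = {(p71,1), (p71,3)}
  {p70, p71, p72} × {1} = {(p70,1), (p71,1), (p72,1)}
  {p70, p71, p72} × {2} = {(p70,2), (p71,2), (p72,2)}
  {p71} × {1, 2, 3} = {(p71,1), (p71,2), (p71,3)}
  {p70, p71, p72} × {1, 2} = {(p70,1), (p70,2), (p71,1), (p71,2), (p72,1), (p72,2)}
  {p70, p71, p72} × {1, 3} = {(p70,1), (p70,3), (p71,1), (p71,3), (p72,1), (p72,3)}
  {p70, p71, p72} × {1, 2, 3} = {(p70,1), (p70,2), (p70,3), (p71,1), (p71,2), (p71,3), (p72,1), (p72,2), (p72,3)}
These 11 distinct sets form the basis B.
Close under arbitrary unions to get τ_{X×Y}; counting gives |τ_{X×Y}| = 18.


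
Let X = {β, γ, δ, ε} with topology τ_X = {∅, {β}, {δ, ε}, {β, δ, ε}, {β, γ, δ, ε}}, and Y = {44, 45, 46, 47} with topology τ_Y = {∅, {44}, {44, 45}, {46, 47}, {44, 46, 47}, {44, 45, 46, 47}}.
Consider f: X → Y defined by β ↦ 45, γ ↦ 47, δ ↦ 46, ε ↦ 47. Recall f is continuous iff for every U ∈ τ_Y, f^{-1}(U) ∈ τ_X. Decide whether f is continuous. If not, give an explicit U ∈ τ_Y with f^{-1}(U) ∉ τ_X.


f is NOT continuous.

Compute f^{-1}(U) for each U ∈ τ_Y:
  U = ∅: f^{-1}(U) = ∅ ∈ τ_X ✓.
  U = {44}: f^{-1}(U) = ∅ ∈ τ_X ✓.
  U = {44, 45}: f^{-1}(U) = {β} ∈ τ_X ✓.
  U = {46, 47}: f^{-1}(U) = {γ, δ, ε} ∉ τ_X ✗.
  U = {44, 46, 47}: f^{-1}(U) = {γ, δ, ε} ∉ τ_X ✗.
  U = {44, 45, 46, 47}: f^{-1}(U) = {β, γ, δ, ε} ∈ τ_X ✓.
Found U = {46, 47} with f^{-1}(U) = {γ, δ, ε} not in τ_X. Therefore f is NOT continuous.


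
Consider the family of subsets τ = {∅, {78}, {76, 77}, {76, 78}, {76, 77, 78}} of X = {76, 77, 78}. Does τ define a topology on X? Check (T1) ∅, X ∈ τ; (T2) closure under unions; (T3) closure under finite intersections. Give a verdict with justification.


τ is NOT a topology on X.

Axiom (T1): ∅ ∈ τ? Yes; X ∈ τ? Yes.
Axiom (T2/T3): check pairwise unions and intersections of members of τ.
Counterexample for (T3): {76, 77} ∩ {76, 78} = {76} ∉ τ. Therefore τ is NOT a topology.


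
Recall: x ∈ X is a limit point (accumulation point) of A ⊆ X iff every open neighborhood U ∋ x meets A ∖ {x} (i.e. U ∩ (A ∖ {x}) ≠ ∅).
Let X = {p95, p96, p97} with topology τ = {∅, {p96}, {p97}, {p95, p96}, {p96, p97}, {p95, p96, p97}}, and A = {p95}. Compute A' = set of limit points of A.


A' = ∅

For each x ∈ X, list the open sets U ∈ τ with x ∈ U, then check whether U ∩ (A ∖ {x}) ≠ ∅ for every such U.
  x = p95: open {p95, p96} ∋ x has {p95, p96} ∩ (A ∖ {p95}) = ∅, so x is NOT a limit point.
  x = p96: open {p96} ∋ x has {p96} ∩ (A ∖ {p96}) = ∅, so x is NOT a limit point.
  x = p97: open {p97} ∋ x has {p97} ∩ (A ∖ {p97}) = ∅, so x is NOT a limit point.
Collecting: A' = ∅.


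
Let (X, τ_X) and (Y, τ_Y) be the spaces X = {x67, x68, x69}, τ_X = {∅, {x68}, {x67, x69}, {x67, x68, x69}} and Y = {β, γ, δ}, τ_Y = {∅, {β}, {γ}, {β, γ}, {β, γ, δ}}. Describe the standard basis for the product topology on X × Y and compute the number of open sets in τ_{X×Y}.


Basis B = {∅ × ∅, {x68} × {β}, {x68} × {γ}, {x67, x69} × {β}, {x67, x69} × {γ}, {x68} × {β, γ}, {x67, x68, x69} × {β}, {x67, x68, x69} × {γ}, {x68} × {β, γ, δ}, {x67, x69} × {β, γ}, {x67, x69} × {β, γ, δ}, {x67, x68, x69} × {β, γ}, {x67, x68, x69} × {β, γ, δ}}; |τ_{X×Y}| = 25.

Enumerate products U × V with U ∈ τ_X, V ∈ τ_Y (deduplicated):
  ∅ × ∅ = {} (∅)
  {x68} × {β} = {(x68,β)}
  {x68} × {γ} = {(x68,γ)}
  {x67, x69} × {β} = {(x67,β), (x69,β)}
  {x67, x69} × {γ} = {(x67,γ), (x69,γ)}
  {x68} × {β, γ} = {(x68,β), (x68,γ)}
  {x67, x68, x69} × {β} = {(x67,β), (x68,β), (x69,β)}
  {x67, x68, x69} × {γ} = {(x67,γ), (x68,γ), (x69,γ)}
  {x68} × {β, γ, δ} = {(x68,β), (x68,γ), (x68,δ)}
  {x67, x69} × {β, γ} = {(x67,β), (x67,γ), (x69,β), (x69,γ)}
  {x67, x69} × {β, γ, δ} = {(x67,β), (x67,γ), (x67,δ), (x69,β), (x69,γ), (x69,δ)}
  {x67, x68, x69} × {β, γ} = {(x67,β), (x67,γ), (x68,β), (x68,γ), (x69,β), (x69,γ)}
  {x67, x68, x69} × {β, γ, δ} = {(x67,β), (x67,γ), (x67,δ), (x68,β), (x68,γ), (x68,δ), (x69,β), (x69,γ), (x69,δ)}
These 13 distinct sets form the basis B.
Close under arbitrary unions to get τ_{X×Y}; counting gives |τ_{X×Y}| = 25.


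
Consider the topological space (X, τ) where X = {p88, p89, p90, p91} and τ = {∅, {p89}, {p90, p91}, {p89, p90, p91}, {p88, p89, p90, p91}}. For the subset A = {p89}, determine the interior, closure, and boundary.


int(A) = {p89}, cl(A) = {p88, p89}, ∂A = {p88}.

Closed sets in (X, τ) are complements of opens:
  closed(X, τ) = {∅, {p88}, {p88, p89}, {p88, p90, p91}, {p88, p89, p90, p91}}.
int(A) = ⋃ {U ∈ τ : U ⊆ A}. Opens contained in A: ∅, {p89}.
Taking the union of these: int(A) = {p89}.
cl(A) = ⋂ {C closed : A ⊆ C}. Closed sets containing A: {p88, p89}, {p88, p89, p90, p91}.
Intersecting these: cl(A) = {p88, p89}.
∂A = cl(A) ∖ int(A) = {p88, p89} ∖ {p89} = {p88}.


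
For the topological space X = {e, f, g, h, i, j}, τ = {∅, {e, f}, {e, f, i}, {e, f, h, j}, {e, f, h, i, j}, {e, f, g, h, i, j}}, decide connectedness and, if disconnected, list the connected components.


(X, τ) is connected.

Find clopen sets (U ∈ τ with X ∖ U ∈ τ):
  U = ∅, X ∖ U = {e, f, g, h, i, j} — both open, so U is clopen.
  U = {e, f, g, h, i, j}, X ∖ U = ∅ — both open, so U is clopen.
Only trivial clopens (∅ and X) exist, so (X, τ) is connected.
Compute connected components by grouping points that agree on all clopens:
  component: {e, f, g, h, i, j}


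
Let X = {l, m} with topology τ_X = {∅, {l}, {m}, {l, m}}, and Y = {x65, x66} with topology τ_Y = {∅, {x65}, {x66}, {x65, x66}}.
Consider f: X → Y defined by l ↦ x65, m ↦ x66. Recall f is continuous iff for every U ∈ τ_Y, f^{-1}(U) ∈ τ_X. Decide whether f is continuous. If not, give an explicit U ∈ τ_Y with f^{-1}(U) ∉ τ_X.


f IS continuous.

Compute f^{-1}(U) for each U ∈ τ_Y:
  U = ∅: f^{-1}(U) = ∅ ∈ τ_X ✓.
  U = {x65}: f^{-1}(U) = {l} ∈ τ_X ✓.
  U = {x66}: f^{-1}(U) = {m} ∈ τ_X ✓.
  U = {x65, x66}: f^{-1}(U) = {l, m} ∈ τ_X ✓.
Every preimage lies in τ_X, so f IS continuous.


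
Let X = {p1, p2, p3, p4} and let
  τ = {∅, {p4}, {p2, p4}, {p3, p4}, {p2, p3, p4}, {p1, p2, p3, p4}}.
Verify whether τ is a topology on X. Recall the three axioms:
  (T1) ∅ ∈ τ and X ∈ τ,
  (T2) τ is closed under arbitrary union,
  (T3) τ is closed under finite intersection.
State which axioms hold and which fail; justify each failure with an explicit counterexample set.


τ IS a topology on X.

Axiom (T1): ∅ ∈ τ? Yes; X ∈ τ? Yes.
Axiom (T2/T3): check pairwise unions and intersections of members of τ.
All pairwise intersections and unions checked — each lies in τ. Therefore τ satisfies (T1), (T2), (T3): it IS a topology on X.


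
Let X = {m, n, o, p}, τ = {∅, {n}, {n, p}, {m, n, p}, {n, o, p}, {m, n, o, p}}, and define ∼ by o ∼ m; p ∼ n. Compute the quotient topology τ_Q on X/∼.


X/∼ = {[m=o], [n=p]}; |τ_Q| = 3.

Equivalence classes: [m=o], [n=p].
Quotient map π: X → X/∼ sends m ↦ [m=o], n ↦ [n=p], o ↦ [m=o], p ↦ [n=p].
For each subset V ⊆ X/∼, compute π^{-1}(V) ⊆ X and check whether π^{-1}(V) ∈ τ. V is open in τ_Q iff π^{-1}(V) ∈ τ.
  V = {}: π^{-1}(V) = ∅ ∈ τ ✓.
  V = {[m=o]}: π^{-1}(V) = {m, o} ∉ τ ✗.
  V = {[n=p]}: π^{-1}(V) = {n, p} ∈ τ ✓.
  V = {[m=o], [n=p]}: π^{-1}(V) = {m, n, o, p} ∈ τ ✓.
Open sets in the quotient: τ_Q = {{}, {[n=p]}, {[m=o], [n=p]}} (3 elements).


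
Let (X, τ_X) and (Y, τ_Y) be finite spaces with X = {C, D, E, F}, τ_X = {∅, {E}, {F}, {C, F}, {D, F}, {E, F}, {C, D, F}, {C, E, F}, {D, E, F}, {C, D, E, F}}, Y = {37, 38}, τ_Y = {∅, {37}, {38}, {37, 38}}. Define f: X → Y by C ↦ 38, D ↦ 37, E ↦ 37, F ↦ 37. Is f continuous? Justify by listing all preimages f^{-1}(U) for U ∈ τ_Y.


f is NOT continuous.

Compute f^{-1}(U) for each U ∈ τ_Y:
  U = ∅: f^{-1}(U) = ∅ ∈ τ_X ✓.
  U = {37}: f^{-1}(U) = {D, E, F} ∈ τ_X ✓.
  U = {38}: f^{-1}(U) = {C} ∉ τ_X ✗.
  U = {37, 38}: f^{-1}(U) = {C, D, E, F} ∈ τ_X ✓.
Found U = {38} with f^{-1}(U) = {C} not in τ_X. Therefore f is NOT continuous.
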